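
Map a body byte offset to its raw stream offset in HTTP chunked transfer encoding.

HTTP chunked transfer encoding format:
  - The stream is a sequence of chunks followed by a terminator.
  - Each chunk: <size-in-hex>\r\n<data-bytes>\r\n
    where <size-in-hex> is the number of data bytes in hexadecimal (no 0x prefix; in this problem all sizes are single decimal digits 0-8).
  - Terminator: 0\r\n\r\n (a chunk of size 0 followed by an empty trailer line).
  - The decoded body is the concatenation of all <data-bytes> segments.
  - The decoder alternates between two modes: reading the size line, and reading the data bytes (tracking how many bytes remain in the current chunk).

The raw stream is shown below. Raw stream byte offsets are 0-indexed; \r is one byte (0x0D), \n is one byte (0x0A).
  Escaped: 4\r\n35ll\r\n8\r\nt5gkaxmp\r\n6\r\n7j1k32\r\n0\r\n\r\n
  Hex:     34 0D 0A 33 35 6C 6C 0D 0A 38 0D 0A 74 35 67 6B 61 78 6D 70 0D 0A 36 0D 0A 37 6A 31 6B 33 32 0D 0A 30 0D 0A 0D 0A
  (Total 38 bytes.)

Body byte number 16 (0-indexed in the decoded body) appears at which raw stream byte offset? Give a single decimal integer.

Answer: 29

Derivation:
Chunk 1: stream[0..1]='4' size=0x4=4, data at stream[3..7]='35ll' -> body[0..4], body so far='35ll'
Chunk 2: stream[9..10]='8' size=0x8=8, data at stream[12..20]='t5gkaxmp' -> body[4..12], body so far='35llt5gkaxmp'
Chunk 3: stream[22..23]='6' size=0x6=6, data at stream[25..31]='7j1k32' -> body[12..18], body so far='35llt5gkaxmp7j1k32'
Chunk 4: stream[33..34]='0' size=0 (terminator). Final body='35llt5gkaxmp7j1k32' (18 bytes)
Body byte 16 at stream offset 29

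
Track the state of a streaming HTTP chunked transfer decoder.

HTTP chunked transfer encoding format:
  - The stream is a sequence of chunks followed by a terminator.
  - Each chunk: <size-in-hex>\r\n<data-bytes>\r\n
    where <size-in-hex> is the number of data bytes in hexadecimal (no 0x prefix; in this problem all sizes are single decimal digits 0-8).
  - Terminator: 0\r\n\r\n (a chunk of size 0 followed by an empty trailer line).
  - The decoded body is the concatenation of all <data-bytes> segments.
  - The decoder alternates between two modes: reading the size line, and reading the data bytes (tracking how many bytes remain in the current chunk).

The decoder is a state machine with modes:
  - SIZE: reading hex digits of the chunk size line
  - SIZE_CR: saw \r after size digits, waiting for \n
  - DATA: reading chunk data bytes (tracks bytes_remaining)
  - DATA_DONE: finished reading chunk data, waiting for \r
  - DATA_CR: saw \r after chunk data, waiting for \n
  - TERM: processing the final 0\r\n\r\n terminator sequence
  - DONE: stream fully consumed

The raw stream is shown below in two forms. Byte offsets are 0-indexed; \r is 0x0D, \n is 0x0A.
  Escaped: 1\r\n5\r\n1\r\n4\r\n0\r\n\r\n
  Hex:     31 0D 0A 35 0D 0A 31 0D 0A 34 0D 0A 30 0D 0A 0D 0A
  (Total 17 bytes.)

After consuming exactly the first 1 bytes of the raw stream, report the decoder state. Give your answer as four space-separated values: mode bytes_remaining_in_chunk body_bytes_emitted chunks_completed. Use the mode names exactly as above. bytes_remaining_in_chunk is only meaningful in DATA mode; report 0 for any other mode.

Byte 0 = '1': mode=SIZE remaining=0 emitted=0 chunks_done=0

Answer: SIZE 0 0 0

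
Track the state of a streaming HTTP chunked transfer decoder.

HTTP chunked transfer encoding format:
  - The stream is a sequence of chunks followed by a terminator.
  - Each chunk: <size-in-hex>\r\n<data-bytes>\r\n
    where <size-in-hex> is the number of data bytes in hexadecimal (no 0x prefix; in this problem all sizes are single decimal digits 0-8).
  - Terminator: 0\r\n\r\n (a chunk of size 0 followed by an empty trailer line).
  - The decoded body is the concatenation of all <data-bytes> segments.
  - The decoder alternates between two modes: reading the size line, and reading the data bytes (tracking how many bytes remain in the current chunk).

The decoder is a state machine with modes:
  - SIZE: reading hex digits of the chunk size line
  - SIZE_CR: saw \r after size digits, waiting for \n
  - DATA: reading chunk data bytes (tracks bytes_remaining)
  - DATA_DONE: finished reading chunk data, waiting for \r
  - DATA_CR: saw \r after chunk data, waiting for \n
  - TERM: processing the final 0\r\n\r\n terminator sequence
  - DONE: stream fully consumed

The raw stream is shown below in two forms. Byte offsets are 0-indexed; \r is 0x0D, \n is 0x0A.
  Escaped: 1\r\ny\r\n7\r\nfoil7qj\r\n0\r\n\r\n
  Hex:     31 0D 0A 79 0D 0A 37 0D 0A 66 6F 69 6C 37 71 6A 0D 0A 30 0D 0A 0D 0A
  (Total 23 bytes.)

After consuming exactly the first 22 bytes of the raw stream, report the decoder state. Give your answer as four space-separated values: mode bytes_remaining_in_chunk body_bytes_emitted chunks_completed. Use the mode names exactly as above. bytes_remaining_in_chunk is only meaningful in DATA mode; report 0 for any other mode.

Byte 0 = '1': mode=SIZE remaining=0 emitted=0 chunks_done=0
Byte 1 = 0x0D: mode=SIZE_CR remaining=0 emitted=0 chunks_done=0
Byte 2 = 0x0A: mode=DATA remaining=1 emitted=0 chunks_done=0
Byte 3 = 'y': mode=DATA_DONE remaining=0 emitted=1 chunks_done=0
Byte 4 = 0x0D: mode=DATA_CR remaining=0 emitted=1 chunks_done=0
Byte 5 = 0x0A: mode=SIZE remaining=0 emitted=1 chunks_done=1
Byte 6 = '7': mode=SIZE remaining=0 emitted=1 chunks_done=1
Byte 7 = 0x0D: mode=SIZE_CR remaining=0 emitted=1 chunks_done=1
Byte 8 = 0x0A: mode=DATA remaining=7 emitted=1 chunks_done=1
Byte 9 = 'f': mode=DATA remaining=6 emitted=2 chunks_done=1
Byte 10 = 'o': mode=DATA remaining=5 emitted=3 chunks_done=1
Byte 11 = 'i': mode=DATA remaining=4 emitted=4 chunks_done=1
Byte 12 = 'l': mode=DATA remaining=3 emitted=5 chunks_done=1
Byte 13 = '7': mode=DATA remaining=2 emitted=6 chunks_done=1
Byte 14 = 'q': mode=DATA remaining=1 emitted=7 chunks_done=1
Byte 15 = 'j': mode=DATA_DONE remaining=0 emitted=8 chunks_done=1
Byte 16 = 0x0D: mode=DATA_CR remaining=0 emitted=8 chunks_done=1
Byte 17 = 0x0A: mode=SIZE remaining=0 emitted=8 chunks_done=2
Byte 18 = '0': mode=SIZE remaining=0 emitted=8 chunks_done=2
Byte 19 = 0x0D: mode=SIZE_CR remaining=0 emitted=8 chunks_done=2
Byte 20 = 0x0A: mode=TERM remaining=0 emitted=8 chunks_done=2
Byte 21 = 0x0D: mode=TERM remaining=0 emitted=8 chunks_done=2

Answer: TERM 0 8 2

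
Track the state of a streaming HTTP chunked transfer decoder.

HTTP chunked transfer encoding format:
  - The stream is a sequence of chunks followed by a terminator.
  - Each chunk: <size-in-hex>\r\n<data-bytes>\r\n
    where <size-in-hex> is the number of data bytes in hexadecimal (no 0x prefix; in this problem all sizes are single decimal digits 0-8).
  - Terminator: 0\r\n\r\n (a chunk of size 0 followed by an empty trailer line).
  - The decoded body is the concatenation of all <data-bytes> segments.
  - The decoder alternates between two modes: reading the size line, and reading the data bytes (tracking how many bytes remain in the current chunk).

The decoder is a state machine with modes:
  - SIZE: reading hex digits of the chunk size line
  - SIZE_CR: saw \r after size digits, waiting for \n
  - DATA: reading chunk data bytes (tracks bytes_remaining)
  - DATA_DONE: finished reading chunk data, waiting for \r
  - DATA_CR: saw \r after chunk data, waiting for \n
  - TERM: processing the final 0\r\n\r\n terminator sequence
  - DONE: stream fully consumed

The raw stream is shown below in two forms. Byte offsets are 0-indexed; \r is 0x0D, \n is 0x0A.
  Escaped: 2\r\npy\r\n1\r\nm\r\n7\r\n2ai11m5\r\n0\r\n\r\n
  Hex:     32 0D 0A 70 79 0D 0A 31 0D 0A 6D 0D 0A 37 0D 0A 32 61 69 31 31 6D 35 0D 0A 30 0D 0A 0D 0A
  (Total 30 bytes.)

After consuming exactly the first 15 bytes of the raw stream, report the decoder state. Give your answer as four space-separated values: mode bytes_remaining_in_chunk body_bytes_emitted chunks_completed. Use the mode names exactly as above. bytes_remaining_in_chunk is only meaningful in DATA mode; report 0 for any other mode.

Answer: SIZE_CR 0 3 2

Derivation:
Byte 0 = '2': mode=SIZE remaining=0 emitted=0 chunks_done=0
Byte 1 = 0x0D: mode=SIZE_CR remaining=0 emitted=0 chunks_done=0
Byte 2 = 0x0A: mode=DATA remaining=2 emitted=0 chunks_done=0
Byte 3 = 'p': mode=DATA remaining=1 emitted=1 chunks_done=0
Byte 4 = 'y': mode=DATA_DONE remaining=0 emitted=2 chunks_done=0
Byte 5 = 0x0D: mode=DATA_CR remaining=0 emitted=2 chunks_done=0
Byte 6 = 0x0A: mode=SIZE remaining=0 emitted=2 chunks_done=1
Byte 7 = '1': mode=SIZE remaining=0 emitted=2 chunks_done=1
Byte 8 = 0x0D: mode=SIZE_CR remaining=0 emitted=2 chunks_done=1
Byte 9 = 0x0A: mode=DATA remaining=1 emitted=2 chunks_done=1
Byte 10 = 'm': mode=DATA_DONE remaining=0 emitted=3 chunks_done=1
Byte 11 = 0x0D: mode=DATA_CR remaining=0 emitted=3 chunks_done=1
Byte 12 = 0x0A: mode=SIZE remaining=0 emitted=3 chunks_done=2
Byte 13 = '7': mode=SIZE remaining=0 emitted=3 chunks_done=2
Byte 14 = 0x0D: mode=SIZE_CR remaining=0 emitted=3 chunks_done=2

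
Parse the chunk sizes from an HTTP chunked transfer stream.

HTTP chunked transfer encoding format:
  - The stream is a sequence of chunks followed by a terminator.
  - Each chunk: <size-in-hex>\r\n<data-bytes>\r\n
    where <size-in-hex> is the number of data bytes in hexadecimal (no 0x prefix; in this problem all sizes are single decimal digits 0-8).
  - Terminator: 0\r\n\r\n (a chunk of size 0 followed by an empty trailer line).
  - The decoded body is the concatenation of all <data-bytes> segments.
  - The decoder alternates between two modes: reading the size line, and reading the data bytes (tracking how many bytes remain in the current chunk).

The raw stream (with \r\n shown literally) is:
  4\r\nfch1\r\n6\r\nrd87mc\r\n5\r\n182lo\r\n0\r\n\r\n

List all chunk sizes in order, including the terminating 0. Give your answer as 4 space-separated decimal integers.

Answer: 4 6 5 0

Derivation:
Chunk 1: stream[0..1]='4' size=0x4=4, data at stream[3..7]='fch1' -> body[0..4], body so far='fch1'
Chunk 2: stream[9..10]='6' size=0x6=6, data at stream[12..18]='rd87mc' -> body[4..10], body so far='fch1rd87mc'
Chunk 3: stream[20..21]='5' size=0x5=5, data at stream[23..28]='182lo' -> body[10..15], body so far='fch1rd87mc182lo'
Chunk 4: stream[30..31]='0' size=0 (terminator). Final body='fch1rd87mc182lo' (15 bytes)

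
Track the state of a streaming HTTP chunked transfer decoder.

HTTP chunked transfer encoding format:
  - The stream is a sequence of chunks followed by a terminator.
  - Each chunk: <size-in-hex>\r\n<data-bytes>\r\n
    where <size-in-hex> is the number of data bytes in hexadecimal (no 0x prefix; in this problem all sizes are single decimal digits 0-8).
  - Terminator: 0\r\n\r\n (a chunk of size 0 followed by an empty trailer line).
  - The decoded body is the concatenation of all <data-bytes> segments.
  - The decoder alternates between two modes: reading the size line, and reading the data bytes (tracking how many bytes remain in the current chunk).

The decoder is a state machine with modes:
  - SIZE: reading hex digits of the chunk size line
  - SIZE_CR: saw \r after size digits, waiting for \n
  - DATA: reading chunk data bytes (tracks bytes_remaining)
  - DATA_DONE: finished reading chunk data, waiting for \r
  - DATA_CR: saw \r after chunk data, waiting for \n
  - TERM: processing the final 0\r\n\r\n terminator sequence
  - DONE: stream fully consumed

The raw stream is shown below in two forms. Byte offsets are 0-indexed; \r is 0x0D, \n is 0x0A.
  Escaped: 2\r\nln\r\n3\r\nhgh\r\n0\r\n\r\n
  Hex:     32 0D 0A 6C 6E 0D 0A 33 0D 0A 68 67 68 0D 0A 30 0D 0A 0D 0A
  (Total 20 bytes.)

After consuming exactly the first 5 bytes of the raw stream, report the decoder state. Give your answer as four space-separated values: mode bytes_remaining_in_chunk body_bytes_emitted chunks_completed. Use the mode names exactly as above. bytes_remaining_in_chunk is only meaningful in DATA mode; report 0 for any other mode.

Answer: DATA_DONE 0 2 0

Derivation:
Byte 0 = '2': mode=SIZE remaining=0 emitted=0 chunks_done=0
Byte 1 = 0x0D: mode=SIZE_CR remaining=0 emitted=0 chunks_done=0
Byte 2 = 0x0A: mode=DATA remaining=2 emitted=0 chunks_done=0
Byte 3 = 'l': mode=DATA remaining=1 emitted=1 chunks_done=0
Byte 4 = 'n': mode=DATA_DONE remaining=0 emitted=2 chunks_done=0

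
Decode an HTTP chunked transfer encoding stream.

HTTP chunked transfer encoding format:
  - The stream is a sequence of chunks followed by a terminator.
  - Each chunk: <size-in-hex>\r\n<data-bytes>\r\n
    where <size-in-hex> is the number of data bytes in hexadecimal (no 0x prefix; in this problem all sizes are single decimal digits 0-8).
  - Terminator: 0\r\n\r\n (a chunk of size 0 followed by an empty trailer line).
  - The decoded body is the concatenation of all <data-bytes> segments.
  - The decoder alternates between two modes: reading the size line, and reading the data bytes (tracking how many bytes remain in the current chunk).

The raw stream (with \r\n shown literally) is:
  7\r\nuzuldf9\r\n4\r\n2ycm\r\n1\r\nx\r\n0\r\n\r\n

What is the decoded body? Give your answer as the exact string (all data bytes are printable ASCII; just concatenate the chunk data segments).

Chunk 1: stream[0..1]='7' size=0x7=7, data at stream[3..10]='uzuldf9' -> body[0..7], body so far='uzuldf9'
Chunk 2: stream[12..13]='4' size=0x4=4, data at stream[15..19]='2ycm' -> body[7..11], body so far='uzuldf92ycm'
Chunk 3: stream[21..22]='1' size=0x1=1, data at stream[24..25]='x' -> body[11..12], body so far='uzuldf92ycmx'
Chunk 4: stream[27..28]='0' size=0 (terminator). Final body='uzuldf92ycmx' (12 bytes)

Answer: uzuldf92ycmx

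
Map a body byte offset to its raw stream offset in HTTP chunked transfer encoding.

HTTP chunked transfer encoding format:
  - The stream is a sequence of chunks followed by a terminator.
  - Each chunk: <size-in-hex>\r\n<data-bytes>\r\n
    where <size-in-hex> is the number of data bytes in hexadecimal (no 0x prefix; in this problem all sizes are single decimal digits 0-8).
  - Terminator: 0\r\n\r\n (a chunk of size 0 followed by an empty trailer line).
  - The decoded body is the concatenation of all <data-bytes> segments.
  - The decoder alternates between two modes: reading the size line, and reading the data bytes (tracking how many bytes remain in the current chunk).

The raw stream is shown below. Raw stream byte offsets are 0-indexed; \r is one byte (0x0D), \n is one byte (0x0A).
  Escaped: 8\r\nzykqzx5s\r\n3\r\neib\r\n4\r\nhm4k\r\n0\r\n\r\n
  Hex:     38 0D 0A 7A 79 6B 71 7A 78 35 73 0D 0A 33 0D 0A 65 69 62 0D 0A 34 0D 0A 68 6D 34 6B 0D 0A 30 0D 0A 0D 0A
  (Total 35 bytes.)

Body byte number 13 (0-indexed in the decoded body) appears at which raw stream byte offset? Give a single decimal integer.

Answer: 26

Derivation:
Chunk 1: stream[0..1]='8' size=0x8=8, data at stream[3..11]='zykqzx5s' -> body[0..8], body so far='zykqzx5s'
Chunk 2: stream[13..14]='3' size=0x3=3, data at stream[16..19]='eib' -> body[8..11], body so far='zykqzx5seib'
Chunk 3: stream[21..22]='4' size=0x4=4, data at stream[24..28]='hm4k' -> body[11..15], body so far='zykqzx5seibhm4k'
Chunk 4: stream[30..31]='0' size=0 (terminator). Final body='zykqzx5seibhm4k' (15 bytes)
Body byte 13 at stream offset 26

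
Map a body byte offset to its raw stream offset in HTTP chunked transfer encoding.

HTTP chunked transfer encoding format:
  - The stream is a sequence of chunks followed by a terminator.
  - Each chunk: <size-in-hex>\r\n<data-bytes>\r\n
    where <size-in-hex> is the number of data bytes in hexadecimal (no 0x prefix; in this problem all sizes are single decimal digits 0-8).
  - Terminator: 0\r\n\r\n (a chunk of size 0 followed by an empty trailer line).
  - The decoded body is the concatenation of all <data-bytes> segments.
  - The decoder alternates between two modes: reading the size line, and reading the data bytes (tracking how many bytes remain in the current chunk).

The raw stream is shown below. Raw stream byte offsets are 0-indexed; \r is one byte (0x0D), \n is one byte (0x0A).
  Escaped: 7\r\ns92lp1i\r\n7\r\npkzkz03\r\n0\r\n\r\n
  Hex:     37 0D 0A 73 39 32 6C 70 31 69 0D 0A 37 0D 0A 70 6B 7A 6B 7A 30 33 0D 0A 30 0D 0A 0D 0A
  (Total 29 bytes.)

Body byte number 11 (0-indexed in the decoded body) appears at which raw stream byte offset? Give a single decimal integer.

Chunk 1: stream[0..1]='7' size=0x7=7, data at stream[3..10]='s92lp1i' -> body[0..7], body so far='s92lp1i'
Chunk 2: stream[12..13]='7' size=0x7=7, data at stream[15..22]='pkzkz03' -> body[7..14], body so far='s92lp1ipkzkz03'
Chunk 3: stream[24..25]='0' size=0 (terminator). Final body='s92lp1ipkzkz03' (14 bytes)
Body byte 11 at stream offset 19

Answer: 19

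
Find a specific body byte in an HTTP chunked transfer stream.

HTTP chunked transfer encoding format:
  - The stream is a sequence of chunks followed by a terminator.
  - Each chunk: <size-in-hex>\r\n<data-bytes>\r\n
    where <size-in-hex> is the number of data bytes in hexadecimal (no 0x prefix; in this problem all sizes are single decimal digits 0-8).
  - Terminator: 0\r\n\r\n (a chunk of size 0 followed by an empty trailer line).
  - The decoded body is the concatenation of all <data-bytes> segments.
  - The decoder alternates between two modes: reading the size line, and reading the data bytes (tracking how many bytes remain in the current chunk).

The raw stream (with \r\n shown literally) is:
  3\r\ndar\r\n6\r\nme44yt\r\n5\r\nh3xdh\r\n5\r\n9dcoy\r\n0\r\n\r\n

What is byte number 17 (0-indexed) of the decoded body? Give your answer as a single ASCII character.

Chunk 1: stream[0..1]='3' size=0x3=3, data at stream[3..6]='dar' -> body[0..3], body so far='dar'
Chunk 2: stream[8..9]='6' size=0x6=6, data at stream[11..17]='me44yt' -> body[3..9], body so far='darme44yt'
Chunk 3: stream[19..20]='5' size=0x5=5, data at stream[22..27]='h3xdh' -> body[9..14], body so far='darme44yth3xdh'
Chunk 4: stream[29..30]='5' size=0x5=5, data at stream[32..37]='9dcoy' -> body[14..19], body so far='darme44yth3xdh9dcoy'
Chunk 5: stream[39..40]='0' size=0 (terminator). Final body='darme44yth3xdh9dcoy' (19 bytes)
Body byte 17 = 'o'

Answer: o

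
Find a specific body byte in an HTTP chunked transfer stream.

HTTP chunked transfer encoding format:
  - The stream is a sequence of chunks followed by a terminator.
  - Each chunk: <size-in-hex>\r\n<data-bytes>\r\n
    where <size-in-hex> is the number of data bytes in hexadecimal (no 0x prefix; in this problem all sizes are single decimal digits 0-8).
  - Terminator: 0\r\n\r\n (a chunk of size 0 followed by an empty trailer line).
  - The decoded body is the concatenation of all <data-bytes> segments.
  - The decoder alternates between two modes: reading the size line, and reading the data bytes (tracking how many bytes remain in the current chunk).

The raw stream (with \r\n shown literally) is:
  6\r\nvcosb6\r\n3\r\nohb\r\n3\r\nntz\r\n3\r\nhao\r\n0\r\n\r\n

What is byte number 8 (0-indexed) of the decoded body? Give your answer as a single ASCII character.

Chunk 1: stream[0..1]='6' size=0x6=6, data at stream[3..9]='vcosb6' -> body[0..6], body so far='vcosb6'
Chunk 2: stream[11..12]='3' size=0x3=3, data at stream[14..17]='ohb' -> body[6..9], body so far='vcosb6ohb'
Chunk 3: stream[19..20]='3' size=0x3=3, data at stream[22..25]='ntz' -> body[9..12], body so far='vcosb6ohbntz'
Chunk 4: stream[27..28]='3' size=0x3=3, data at stream[30..33]='hao' -> body[12..15], body so far='vcosb6ohbntzhao'
Chunk 5: stream[35..36]='0' size=0 (terminator). Final body='vcosb6ohbntzhao' (15 bytes)
Body byte 8 = 'b'

Answer: b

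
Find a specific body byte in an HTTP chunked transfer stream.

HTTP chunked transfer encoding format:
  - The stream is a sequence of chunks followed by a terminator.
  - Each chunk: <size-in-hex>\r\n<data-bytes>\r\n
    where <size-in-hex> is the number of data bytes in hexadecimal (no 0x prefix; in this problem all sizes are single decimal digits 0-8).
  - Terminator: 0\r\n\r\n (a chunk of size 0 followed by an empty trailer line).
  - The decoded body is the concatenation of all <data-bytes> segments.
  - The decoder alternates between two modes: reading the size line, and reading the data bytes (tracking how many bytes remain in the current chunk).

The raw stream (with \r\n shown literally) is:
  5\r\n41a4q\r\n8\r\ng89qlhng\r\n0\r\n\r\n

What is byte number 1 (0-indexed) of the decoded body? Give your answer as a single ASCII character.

Answer: 1

Derivation:
Chunk 1: stream[0..1]='5' size=0x5=5, data at stream[3..8]='41a4q' -> body[0..5], body so far='41a4q'
Chunk 2: stream[10..11]='8' size=0x8=8, data at stream[13..21]='g89qlhng' -> body[5..13], body so far='41a4qg89qlhng'
Chunk 3: stream[23..24]='0' size=0 (terminator). Final body='41a4qg89qlhng' (13 bytes)
Body byte 1 = '1'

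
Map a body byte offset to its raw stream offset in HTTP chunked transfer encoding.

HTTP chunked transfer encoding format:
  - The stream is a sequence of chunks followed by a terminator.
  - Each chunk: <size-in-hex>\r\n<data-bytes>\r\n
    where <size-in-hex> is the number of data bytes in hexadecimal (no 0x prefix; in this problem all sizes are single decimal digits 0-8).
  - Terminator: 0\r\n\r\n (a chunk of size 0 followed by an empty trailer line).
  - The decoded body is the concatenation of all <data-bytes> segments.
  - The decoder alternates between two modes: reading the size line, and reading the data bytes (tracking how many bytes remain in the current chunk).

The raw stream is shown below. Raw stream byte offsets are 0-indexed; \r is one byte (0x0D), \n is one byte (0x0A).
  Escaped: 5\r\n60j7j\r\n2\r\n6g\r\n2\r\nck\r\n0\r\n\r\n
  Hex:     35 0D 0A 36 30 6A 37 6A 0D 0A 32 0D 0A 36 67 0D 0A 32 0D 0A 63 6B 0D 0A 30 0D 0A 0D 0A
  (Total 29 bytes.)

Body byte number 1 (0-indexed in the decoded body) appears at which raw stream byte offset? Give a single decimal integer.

Chunk 1: stream[0..1]='5' size=0x5=5, data at stream[3..8]='60j7j' -> body[0..5], body so far='60j7j'
Chunk 2: stream[10..11]='2' size=0x2=2, data at stream[13..15]='6g' -> body[5..7], body so far='60j7j6g'
Chunk 3: stream[17..18]='2' size=0x2=2, data at stream[20..22]='ck' -> body[7..9], body so far='60j7j6gck'
Chunk 4: stream[24..25]='0' size=0 (terminator). Final body='60j7j6gck' (9 bytes)
Body byte 1 at stream offset 4

Answer: 4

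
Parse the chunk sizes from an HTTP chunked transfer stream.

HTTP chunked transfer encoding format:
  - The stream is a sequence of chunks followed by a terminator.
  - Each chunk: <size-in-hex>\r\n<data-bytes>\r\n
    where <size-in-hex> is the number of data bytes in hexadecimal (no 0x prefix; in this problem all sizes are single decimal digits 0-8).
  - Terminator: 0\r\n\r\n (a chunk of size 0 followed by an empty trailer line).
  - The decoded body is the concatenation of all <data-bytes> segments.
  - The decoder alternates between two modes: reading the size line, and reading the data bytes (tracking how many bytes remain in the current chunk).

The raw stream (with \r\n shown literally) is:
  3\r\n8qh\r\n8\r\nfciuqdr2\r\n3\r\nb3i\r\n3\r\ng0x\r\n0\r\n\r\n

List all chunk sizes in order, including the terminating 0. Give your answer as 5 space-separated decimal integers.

Answer: 3 8 3 3 0

Derivation:
Chunk 1: stream[0..1]='3' size=0x3=3, data at stream[3..6]='8qh' -> body[0..3], body so far='8qh'
Chunk 2: stream[8..9]='8' size=0x8=8, data at stream[11..19]='fciuqdr2' -> body[3..11], body so far='8qhfciuqdr2'
Chunk 3: stream[21..22]='3' size=0x3=3, data at stream[24..27]='b3i' -> body[11..14], body so far='8qhfciuqdr2b3i'
Chunk 4: stream[29..30]='3' size=0x3=3, data at stream[32..35]='g0x' -> body[14..17], body so far='8qhfciuqdr2b3ig0x'
Chunk 5: stream[37..38]='0' size=0 (terminator). Final body='8qhfciuqdr2b3ig0x' (17 bytes)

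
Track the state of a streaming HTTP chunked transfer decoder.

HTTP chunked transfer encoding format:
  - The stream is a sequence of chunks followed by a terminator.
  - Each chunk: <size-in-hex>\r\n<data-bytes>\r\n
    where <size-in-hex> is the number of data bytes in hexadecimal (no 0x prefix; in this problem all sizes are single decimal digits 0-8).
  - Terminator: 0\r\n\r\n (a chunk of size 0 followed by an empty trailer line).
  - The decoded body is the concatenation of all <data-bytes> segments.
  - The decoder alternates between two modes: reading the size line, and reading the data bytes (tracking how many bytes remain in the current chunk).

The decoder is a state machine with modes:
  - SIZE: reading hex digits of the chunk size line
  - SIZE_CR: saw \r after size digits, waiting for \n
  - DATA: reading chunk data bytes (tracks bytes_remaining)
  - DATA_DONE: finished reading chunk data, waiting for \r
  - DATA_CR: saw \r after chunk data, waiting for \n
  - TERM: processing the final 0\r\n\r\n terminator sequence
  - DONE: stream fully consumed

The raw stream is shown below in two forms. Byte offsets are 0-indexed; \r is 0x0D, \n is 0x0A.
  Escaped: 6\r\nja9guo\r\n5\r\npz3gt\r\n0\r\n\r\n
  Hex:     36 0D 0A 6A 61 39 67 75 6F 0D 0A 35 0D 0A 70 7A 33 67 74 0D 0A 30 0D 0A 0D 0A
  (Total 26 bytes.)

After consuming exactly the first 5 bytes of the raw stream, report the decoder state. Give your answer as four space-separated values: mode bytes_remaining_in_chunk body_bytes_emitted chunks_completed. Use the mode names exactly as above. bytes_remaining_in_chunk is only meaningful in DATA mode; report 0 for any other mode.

Answer: DATA 4 2 0

Derivation:
Byte 0 = '6': mode=SIZE remaining=0 emitted=0 chunks_done=0
Byte 1 = 0x0D: mode=SIZE_CR remaining=0 emitted=0 chunks_done=0
Byte 2 = 0x0A: mode=DATA remaining=6 emitted=0 chunks_done=0
Byte 3 = 'j': mode=DATA remaining=5 emitted=1 chunks_done=0
Byte 4 = 'a': mode=DATA remaining=4 emitted=2 chunks_done=0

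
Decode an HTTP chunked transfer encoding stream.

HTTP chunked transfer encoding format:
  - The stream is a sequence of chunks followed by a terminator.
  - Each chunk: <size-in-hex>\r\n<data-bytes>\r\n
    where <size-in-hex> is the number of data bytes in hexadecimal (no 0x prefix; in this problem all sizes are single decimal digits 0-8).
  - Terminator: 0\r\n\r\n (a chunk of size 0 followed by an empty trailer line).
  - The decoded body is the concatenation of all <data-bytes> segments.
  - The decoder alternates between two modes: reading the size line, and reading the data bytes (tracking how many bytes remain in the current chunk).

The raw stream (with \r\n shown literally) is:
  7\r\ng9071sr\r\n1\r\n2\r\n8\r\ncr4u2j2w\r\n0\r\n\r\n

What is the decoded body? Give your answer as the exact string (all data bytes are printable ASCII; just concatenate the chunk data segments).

Chunk 1: stream[0..1]='7' size=0x7=7, data at stream[3..10]='g9071sr' -> body[0..7], body so far='g9071sr'
Chunk 2: stream[12..13]='1' size=0x1=1, data at stream[15..16]='2' -> body[7..8], body so far='g9071sr2'
Chunk 3: stream[18..19]='8' size=0x8=8, data at stream[21..29]='cr4u2j2w' -> body[8..16], body so far='g9071sr2cr4u2j2w'
Chunk 4: stream[31..32]='0' size=0 (terminator). Final body='g9071sr2cr4u2j2w' (16 bytes)

Answer: g9071sr2cr4u2j2w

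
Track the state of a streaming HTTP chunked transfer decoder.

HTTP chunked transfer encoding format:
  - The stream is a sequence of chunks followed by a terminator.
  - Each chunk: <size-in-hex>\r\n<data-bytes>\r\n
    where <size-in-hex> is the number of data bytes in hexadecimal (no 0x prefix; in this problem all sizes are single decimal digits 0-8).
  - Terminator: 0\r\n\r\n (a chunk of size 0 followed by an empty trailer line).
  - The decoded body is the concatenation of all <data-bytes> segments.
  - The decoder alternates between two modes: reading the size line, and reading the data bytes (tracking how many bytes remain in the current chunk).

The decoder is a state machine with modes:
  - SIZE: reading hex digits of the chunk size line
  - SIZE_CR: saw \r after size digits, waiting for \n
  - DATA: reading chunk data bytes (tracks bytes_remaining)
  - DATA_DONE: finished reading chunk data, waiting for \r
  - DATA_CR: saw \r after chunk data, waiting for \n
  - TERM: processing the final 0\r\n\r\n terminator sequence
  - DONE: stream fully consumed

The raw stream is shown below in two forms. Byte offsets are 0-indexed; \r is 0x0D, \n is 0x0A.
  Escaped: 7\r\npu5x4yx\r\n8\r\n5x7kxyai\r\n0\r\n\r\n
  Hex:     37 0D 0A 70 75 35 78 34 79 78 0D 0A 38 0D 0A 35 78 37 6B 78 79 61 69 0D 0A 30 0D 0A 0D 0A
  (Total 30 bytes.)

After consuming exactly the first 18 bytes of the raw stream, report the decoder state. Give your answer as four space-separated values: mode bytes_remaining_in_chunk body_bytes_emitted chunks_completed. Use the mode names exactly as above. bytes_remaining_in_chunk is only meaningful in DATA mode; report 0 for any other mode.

Answer: DATA 5 10 1

Derivation:
Byte 0 = '7': mode=SIZE remaining=0 emitted=0 chunks_done=0
Byte 1 = 0x0D: mode=SIZE_CR remaining=0 emitted=0 chunks_done=0
Byte 2 = 0x0A: mode=DATA remaining=7 emitted=0 chunks_done=0
Byte 3 = 'p': mode=DATA remaining=6 emitted=1 chunks_done=0
Byte 4 = 'u': mode=DATA remaining=5 emitted=2 chunks_done=0
Byte 5 = '5': mode=DATA remaining=4 emitted=3 chunks_done=0
Byte 6 = 'x': mode=DATA remaining=3 emitted=4 chunks_done=0
Byte 7 = '4': mode=DATA remaining=2 emitted=5 chunks_done=0
Byte 8 = 'y': mode=DATA remaining=1 emitted=6 chunks_done=0
Byte 9 = 'x': mode=DATA_DONE remaining=0 emitted=7 chunks_done=0
Byte 10 = 0x0D: mode=DATA_CR remaining=0 emitted=7 chunks_done=0
Byte 11 = 0x0A: mode=SIZE remaining=0 emitted=7 chunks_done=1
Byte 12 = '8': mode=SIZE remaining=0 emitted=7 chunks_done=1
Byte 13 = 0x0D: mode=SIZE_CR remaining=0 emitted=7 chunks_done=1
Byte 14 = 0x0A: mode=DATA remaining=8 emitted=7 chunks_done=1
Byte 15 = '5': mode=DATA remaining=7 emitted=8 chunks_done=1
Byte 16 = 'x': mode=DATA remaining=6 emitted=9 chunks_done=1
Byte 17 = '7': mode=DATA remaining=5 emitted=10 chunks_done=1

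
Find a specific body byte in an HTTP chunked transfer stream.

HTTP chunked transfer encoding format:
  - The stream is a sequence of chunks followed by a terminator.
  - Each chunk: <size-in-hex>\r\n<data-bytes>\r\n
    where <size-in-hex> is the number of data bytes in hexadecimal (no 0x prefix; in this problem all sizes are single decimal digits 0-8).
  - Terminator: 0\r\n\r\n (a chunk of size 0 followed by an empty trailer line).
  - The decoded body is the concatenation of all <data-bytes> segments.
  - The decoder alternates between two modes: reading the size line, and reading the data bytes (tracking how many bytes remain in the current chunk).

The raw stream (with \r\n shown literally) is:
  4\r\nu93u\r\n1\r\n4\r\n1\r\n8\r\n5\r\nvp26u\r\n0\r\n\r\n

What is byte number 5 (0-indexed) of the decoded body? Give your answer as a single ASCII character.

Chunk 1: stream[0..1]='4' size=0x4=4, data at stream[3..7]='u93u' -> body[0..4], body so far='u93u'
Chunk 2: stream[9..10]='1' size=0x1=1, data at stream[12..13]='4' -> body[4..5], body so far='u93u4'
Chunk 3: stream[15..16]='1' size=0x1=1, data at stream[18..19]='8' -> body[5..6], body so far='u93u48'
Chunk 4: stream[21..22]='5' size=0x5=5, data at stream[24..29]='vp26u' -> body[6..11], body so far='u93u48vp26u'
Chunk 5: stream[31..32]='0' size=0 (terminator). Final body='u93u48vp26u' (11 bytes)
Body byte 5 = '8'

Answer: 8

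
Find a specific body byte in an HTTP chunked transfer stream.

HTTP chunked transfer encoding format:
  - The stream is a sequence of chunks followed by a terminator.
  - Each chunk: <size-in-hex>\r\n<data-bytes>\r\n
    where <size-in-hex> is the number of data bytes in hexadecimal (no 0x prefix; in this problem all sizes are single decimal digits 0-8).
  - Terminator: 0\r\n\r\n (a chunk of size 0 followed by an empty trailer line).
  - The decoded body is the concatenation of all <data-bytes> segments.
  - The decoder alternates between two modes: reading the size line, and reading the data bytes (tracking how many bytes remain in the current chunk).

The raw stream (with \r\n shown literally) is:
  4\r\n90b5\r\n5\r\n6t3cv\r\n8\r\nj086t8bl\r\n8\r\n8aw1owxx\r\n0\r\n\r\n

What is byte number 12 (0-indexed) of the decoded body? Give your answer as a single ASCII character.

Chunk 1: stream[0..1]='4' size=0x4=4, data at stream[3..7]='90b5' -> body[0..4], body so far='90b5'
Chunk 2: stream[9..10]='5' size=0x5=5, data at stream[12..17]='6t3cv' -> body[4..9], body so far='90b56t3cv'
Chunk 3: stream[19..20]='8' size=0x8=8, data at stream[22..30]='j086t8bl' -> body[9..17], body so far='90b56t3cvj086t8bl'
Chunk 4: stream[32..33]='8' size=0x8=8, data at stream[35..43]='8aw1owxx' -> body[17..25], body so far='90b56t3cvj086t8bl8aw1owxx'
Chunk 5: stream[45..46]='0' size=0 (terminator). Final body='90b56t3cvj086t8bl8aw1owxx' (25 bytes)
Body byte 12 = '6'

Answer: 6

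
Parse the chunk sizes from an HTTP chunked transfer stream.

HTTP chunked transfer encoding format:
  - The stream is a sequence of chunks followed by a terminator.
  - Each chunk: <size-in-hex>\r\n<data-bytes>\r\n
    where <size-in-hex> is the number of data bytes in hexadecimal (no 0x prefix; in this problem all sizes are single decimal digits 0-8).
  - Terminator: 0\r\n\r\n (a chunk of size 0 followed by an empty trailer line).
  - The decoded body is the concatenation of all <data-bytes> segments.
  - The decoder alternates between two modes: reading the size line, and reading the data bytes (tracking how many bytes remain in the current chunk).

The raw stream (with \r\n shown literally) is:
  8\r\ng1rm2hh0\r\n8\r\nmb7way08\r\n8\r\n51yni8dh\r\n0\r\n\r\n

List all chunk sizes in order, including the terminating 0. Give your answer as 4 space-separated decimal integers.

Answer: 8 8 8 0

Derivation:
Chunk 1: stream[0..1]='8' size=0x8=8, data at stream[3..11]='g1rm2hh0' -> body[0..8], body so far='g1rm2hh0'
Chunk 2: stream[13..14]='8' size=0x8=8, data at stream[16..24]='mb7way08' -> body[8..16], body so far='g1rm2hh0mb7way08'
Chunk 3: stream[26..27]='8' size=0x8=8, data at stream[29..37]='51yni8dh' -> body[16..24], body so far='g1rm2hh0mb7way0851yni8dh'
Chunk 4: stream[39..40]='0' size=0 (terminator). Final body='g1rm2hh0mb7way0851yni8dh' (24 bytes)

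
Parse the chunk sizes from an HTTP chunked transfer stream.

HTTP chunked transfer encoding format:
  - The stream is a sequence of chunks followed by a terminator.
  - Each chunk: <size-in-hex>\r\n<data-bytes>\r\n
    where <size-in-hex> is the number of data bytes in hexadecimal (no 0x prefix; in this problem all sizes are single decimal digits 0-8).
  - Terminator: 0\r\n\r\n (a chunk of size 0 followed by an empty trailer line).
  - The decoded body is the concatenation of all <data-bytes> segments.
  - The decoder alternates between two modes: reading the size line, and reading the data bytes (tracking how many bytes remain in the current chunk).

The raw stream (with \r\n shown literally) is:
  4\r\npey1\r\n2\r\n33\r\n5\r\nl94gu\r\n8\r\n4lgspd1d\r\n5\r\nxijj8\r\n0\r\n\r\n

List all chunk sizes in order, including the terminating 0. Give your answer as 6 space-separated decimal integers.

Chunk 1: stream[0..1]='4' size=0x4=4, data at stream[3..7]='pey1' -> body[0..4], body so far='pey1'
Chunk 2: stream[9..10]='2' size=0x2=2, data at stream[12..14]='33' -> body[4..6], body so far='pey133'
Chunk 3: stream[16..17]='5' size=0x5=5, data at stream[19..24]='l94gu' -> body[6..11], body so far='pey133l94gu'
Chunk 4: stream[26..27]='8' size=0x8=8, data at stream[29..37]='4lgspd1d' -> body[11..19], body so far='pey133l94gu4lgspd1d'
Chunk 5: stream[39..40]='5' size=0x5=5, data at stream[42..47]='xijj8' -> body[19..24], body so far='pey133l94gu4lgspd1dxijj8'
Chunk 6: stream[49..50]='0' size=0 (terminator). Final body='pey133l94gu4lgspd1dxijj8' (24 bytes)

Answer: 4 2 5 8 5 0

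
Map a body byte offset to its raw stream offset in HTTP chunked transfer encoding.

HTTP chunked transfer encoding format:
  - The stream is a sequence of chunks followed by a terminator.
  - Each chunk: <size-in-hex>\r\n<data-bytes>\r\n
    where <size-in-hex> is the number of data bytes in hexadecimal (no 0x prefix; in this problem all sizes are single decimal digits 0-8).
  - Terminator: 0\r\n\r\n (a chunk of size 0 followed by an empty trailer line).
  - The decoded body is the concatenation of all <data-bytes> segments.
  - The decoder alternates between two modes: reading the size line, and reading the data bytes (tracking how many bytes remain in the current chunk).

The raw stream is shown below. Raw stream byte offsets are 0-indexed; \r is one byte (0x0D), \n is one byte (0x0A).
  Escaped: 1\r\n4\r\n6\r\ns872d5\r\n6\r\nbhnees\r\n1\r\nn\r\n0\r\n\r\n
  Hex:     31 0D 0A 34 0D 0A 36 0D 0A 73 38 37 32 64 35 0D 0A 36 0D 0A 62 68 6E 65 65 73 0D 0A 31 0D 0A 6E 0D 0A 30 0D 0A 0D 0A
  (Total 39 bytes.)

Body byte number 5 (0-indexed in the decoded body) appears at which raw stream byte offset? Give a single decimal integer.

Chunk 1: stream[0..1]='1' size=0x1=1, data at stream[3..4]='4' -> body[0..1], body so far='4'
Chunk 2: stream[6..7]='6' size=0x6=6, data at stream[9..15]='s872d5' -> body[1..7], body so far='4s872d5'
Chunk 3: stream[17..18]='6' size=0x6=6, data at stream[20..26]='bhnees' -> body[7..13], body so far='4s872d5bhnees'
Chunk 4: stream[28..29]='1' size=0x1=1, data at stream[31..32]='n' -> body[13..14], body so far='4s872d5bhneesn'
Chunk 5: stream[34..35]='0' size=0 (terminator). Final body='4s872d5bhneesn' (14 bytes)
Body byte 5 at stream offset 13

Answer: 13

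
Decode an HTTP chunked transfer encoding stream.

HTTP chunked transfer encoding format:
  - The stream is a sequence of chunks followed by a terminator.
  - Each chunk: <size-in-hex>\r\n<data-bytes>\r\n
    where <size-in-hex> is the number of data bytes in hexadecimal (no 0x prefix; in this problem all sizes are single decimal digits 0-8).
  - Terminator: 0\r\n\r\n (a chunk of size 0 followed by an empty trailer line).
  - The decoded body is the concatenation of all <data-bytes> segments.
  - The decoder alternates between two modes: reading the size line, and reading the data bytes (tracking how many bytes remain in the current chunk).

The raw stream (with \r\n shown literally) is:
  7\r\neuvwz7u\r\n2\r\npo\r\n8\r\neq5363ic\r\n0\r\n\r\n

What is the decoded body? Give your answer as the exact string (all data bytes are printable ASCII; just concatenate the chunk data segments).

Chunk 1: stream[0..1]='7' size=0x7=7, data at stream[3..10]='euvwz7u' -> body[0..7], body so far='euvwz7u'
Chunk 2: stream[12..13]='2' size=0x2=2, data at stream[15..17]='po' -> body[7..9], body so far='euvwz7upo'
Chunk 3: stream[19..20]='8' size=0x8=8, data at stream[22..30]='eq5363ic' -> body[9..17], body so far='euvwz7upoeq5363ic'
Chunk 4: stream[32..33]='0' size=0 (terminator). Final body='euvwz7upoeq5363ic' (17 bytes)

Answer: euvwz7upoeq5363ic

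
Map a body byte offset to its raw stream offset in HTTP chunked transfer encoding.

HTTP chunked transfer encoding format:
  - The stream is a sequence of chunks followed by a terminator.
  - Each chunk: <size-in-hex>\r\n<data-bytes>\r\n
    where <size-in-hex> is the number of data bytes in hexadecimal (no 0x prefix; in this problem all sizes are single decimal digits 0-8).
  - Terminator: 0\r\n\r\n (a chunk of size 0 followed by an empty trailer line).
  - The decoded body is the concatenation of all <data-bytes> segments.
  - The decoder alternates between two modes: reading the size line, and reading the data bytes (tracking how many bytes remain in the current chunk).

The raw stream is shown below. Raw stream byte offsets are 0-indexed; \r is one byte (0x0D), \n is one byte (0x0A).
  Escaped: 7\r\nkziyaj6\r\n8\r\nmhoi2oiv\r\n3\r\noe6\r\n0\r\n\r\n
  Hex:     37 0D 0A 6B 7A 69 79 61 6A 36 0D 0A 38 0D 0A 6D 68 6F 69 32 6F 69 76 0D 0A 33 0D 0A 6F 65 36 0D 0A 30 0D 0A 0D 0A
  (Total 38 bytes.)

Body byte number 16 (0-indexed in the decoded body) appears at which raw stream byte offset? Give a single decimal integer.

Answer: 29

Derivation:
Chunk 1: stream[0..1]='7' size=0x7=7, data at stream[3..10]='kziyaj6' -> body[0..7], body so far='kziyaj6'
Chunk 2: stream[12..13]='8' size=0x8=8, data at stream[15..23]='mhoi2oiv' -> body[7..15], body so far='kziyaj6mhoi2oiv'
Chunk 3: stream[25..26]='3' size=0x3=3, data at stream[28..31]='oe6' -> body[15..18], body so far='kziyaj6mhoi2oivoe6'
Chunk 4: stream[33..34]='0' size=0 (terminator). Final body='kziyaj6mhoi2oivoe6' (18 bytes)
Body byte 16 at stream offset 29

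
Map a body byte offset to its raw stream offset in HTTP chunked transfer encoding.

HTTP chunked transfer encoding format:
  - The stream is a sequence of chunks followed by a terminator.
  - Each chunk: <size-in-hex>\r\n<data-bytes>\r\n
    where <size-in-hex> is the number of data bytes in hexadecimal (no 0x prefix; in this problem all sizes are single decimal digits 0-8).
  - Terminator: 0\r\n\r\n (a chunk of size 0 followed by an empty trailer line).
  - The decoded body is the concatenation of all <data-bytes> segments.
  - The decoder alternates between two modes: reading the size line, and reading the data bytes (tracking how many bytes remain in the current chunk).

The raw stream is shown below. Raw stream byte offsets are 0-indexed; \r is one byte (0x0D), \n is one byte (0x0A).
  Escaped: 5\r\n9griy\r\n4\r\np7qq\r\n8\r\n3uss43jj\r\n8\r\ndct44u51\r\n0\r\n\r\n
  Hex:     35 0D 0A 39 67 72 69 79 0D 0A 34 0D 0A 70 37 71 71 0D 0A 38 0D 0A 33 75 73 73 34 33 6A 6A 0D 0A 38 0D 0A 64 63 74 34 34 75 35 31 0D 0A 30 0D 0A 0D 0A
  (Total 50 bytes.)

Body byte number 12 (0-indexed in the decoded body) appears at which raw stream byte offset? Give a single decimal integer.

Chunk 1: stream[0..1]='5' size=0x5=5, data at stream[3..8]='9griy' -> body[0..5], body so far='9griy'
Chunk 2: stream[10..11]='4' size=0x4=4, data at stream[13..17]='p7qq' -> body[5..9], body so far='9griyp7qq'
Chunk 3: stream[19..20]='8' size=0x8=8, data at stream[22..30]='3uss43jj' -> body[9..17], body so far='9griyp7qq3uss43jj'
Chunk 4: stream[32..33]='8' size=0x8=8, data at stream[35..43]='dct44u51' -> body[17..25], body so far='9griyp7qq3uss43jjdct44u51'
Chunk 5: stream[45..46]='0' size=0 (terminator). Final body='9griyp7qq3uss43jjdct44u51' (25 bytes)
Body byte 12 at stream offset 25

Answer: 25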